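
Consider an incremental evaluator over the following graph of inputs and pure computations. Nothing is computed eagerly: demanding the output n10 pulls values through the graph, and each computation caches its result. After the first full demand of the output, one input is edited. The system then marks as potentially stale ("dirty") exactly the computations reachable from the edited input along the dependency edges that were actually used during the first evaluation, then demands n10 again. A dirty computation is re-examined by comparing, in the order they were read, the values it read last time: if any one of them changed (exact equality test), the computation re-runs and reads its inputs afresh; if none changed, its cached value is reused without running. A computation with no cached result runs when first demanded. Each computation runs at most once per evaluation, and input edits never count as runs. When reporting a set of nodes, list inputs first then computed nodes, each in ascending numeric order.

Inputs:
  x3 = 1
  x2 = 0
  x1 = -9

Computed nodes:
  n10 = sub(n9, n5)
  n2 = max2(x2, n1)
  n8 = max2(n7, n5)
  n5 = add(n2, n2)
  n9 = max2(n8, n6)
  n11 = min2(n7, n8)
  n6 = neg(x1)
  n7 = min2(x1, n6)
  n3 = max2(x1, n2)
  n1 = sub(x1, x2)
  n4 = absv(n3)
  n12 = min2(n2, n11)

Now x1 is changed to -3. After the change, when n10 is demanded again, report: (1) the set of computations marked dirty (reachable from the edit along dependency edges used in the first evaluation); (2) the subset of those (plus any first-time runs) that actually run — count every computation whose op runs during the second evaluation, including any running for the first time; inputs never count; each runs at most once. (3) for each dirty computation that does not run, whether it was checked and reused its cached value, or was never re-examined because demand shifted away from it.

Initial pass — values computed on the first demand:
  n1 = sub(-9, 0) = -9
  n2 = max2(0, -9) = 0
  n5 = add(0, 0) = 0
  n6 = neg(-9) = 9
  n7 = min2(-9, 9) = -9
  n8 = max2(-9, 0) = 0
  n9 = max2(0, 9) = 9
  n10 = sub(9, 0) = 9

Second demand — change propagation:
  n1: re-runs because x1 -9->-3; new result -3.
  n2: re-runs because n1 -9->-3; new result 0 (unchanged).
  n5: re-examined; everything it read last time is the same (n2 unchanged, n2 unchanged) — cache 0 kept, no run.
  n6: re-runs because x1 -9->-3; new result 3.
  n7: re-runs because x1 -9->-3; n6 9->3; new result -3.
  n8: re-runs because n7 -9->-3; new result 0 (unchanged).
  n9: re-runs because n6 9->3; new result 3.
  n10: re-runs because n9 9->3; new result 3.

The important point: at n5 every value read last time is unchanged, so the dirty flag clears without a run.

Dirty set: n1, n2, n5, n6, n7, n8, n9, n10.
Run set: n1, n2, n6, n7, n8, n9, n10 (7 run).
Re-examined without running (cache reused): n5.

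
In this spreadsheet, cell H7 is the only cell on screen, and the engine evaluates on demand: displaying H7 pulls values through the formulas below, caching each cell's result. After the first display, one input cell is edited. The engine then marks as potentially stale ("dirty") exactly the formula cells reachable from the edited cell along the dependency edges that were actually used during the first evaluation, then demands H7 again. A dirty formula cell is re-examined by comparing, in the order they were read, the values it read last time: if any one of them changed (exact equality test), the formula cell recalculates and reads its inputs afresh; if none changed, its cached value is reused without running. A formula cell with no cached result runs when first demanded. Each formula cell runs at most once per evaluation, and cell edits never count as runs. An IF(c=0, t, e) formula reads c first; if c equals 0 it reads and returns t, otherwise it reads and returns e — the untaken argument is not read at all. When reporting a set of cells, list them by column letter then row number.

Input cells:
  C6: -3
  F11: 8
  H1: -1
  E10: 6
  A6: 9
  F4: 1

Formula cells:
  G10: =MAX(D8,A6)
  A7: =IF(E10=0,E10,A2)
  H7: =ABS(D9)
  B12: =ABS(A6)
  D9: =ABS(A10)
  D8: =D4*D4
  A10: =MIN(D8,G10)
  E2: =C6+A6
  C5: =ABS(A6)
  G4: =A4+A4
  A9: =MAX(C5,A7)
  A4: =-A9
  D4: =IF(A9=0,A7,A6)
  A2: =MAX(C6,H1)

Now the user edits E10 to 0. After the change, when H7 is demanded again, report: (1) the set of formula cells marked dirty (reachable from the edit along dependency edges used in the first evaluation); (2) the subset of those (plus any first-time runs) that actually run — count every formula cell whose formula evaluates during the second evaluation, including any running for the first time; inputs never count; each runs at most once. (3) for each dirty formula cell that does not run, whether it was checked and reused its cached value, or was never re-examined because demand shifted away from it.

Dirty set: A7, A9, A10, D4, D8, D9, G10, H7.
Run set: A7, A9 (2 run).
Re-examined without running (cache reused): A10, D4, D8, D9, G10, H7.
The important point: A9 recomputes to an identical value, and the output ends up unchanged.

Initial pass — values computed on the first demand:
  A2 = MAX(-3, -1) = -1
  A7 = IF(E10=0: E10=6 -> else branch A2) = -1
  C5 = ABS(9) = 9
  A9 = MAX(9, -1) = 9
  D4 = IF(A9=0: A9=9 -> else branch A6) = 9
  D8 = 9 * 9 = 81
  G10 = MAX(81, 9) = 81
  A10 = MIN(81, 81) = 81
  D9 = ABS(81) = 81
  H7 = ABS(81) = 81

Second demand — change propagation:
  A7: re-runs because E10 6->0; new result 0.
  A9: re-runs because A7 -1->0; new result 9 (unchanged).
  D4: re-examined; everything it read last time is the same (A9 unchanged, A6 unchanged) — cache 9 kept, no run.
  D8: re-examined; everything it read last time is the same (D4 unchanged, D4 unchanged) — cache 81 kept, no run.
  G10: re-examined; everything it read last time is the same (D8 unchanged, A6 unchanged) — cache 81 kept, no run.
  A10: re-examined; everything it read last time is the same (D8 unchanged, G10 unchanged) — cache 81 kept, no run.
  D9: re-examined; everything it read last time is the same (A10 unchanged) — cache 81 kept, no run.
  H7: re-examined; everything it read last time is the same (D9 unchanged) — cache 81 kept, no run.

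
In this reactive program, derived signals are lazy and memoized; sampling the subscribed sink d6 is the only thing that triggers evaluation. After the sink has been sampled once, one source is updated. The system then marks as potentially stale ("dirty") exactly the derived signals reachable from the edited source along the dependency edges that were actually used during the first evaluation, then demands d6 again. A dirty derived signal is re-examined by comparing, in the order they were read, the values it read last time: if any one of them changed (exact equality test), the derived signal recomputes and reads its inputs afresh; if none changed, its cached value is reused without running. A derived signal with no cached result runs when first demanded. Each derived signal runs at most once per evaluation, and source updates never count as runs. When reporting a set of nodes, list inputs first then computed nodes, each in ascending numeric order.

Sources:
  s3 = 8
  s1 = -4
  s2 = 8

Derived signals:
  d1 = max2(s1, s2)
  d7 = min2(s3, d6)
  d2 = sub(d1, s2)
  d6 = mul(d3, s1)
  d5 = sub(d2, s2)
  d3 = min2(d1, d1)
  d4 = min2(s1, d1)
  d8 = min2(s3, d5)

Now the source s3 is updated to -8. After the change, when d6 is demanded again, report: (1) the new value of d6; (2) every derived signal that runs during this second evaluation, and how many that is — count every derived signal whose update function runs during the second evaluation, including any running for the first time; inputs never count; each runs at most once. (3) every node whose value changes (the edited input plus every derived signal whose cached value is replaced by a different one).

First demand of the output computes:
  d1 = max2(-4, 8) = 8
  d3 = min2(8, 8) = 8
  d6 = mul(8, -4) = -32

After the edit, cleaning proceeds:
  s3 only reaches undemanded nodes; the second demand re-runs nothing.

Note the shortcut — s3 feeds only undemanded nodes, so no recomputation happens.

Demanding d6 again yields -32.
0 derived signals run: none.
The nodes whose values change: s3.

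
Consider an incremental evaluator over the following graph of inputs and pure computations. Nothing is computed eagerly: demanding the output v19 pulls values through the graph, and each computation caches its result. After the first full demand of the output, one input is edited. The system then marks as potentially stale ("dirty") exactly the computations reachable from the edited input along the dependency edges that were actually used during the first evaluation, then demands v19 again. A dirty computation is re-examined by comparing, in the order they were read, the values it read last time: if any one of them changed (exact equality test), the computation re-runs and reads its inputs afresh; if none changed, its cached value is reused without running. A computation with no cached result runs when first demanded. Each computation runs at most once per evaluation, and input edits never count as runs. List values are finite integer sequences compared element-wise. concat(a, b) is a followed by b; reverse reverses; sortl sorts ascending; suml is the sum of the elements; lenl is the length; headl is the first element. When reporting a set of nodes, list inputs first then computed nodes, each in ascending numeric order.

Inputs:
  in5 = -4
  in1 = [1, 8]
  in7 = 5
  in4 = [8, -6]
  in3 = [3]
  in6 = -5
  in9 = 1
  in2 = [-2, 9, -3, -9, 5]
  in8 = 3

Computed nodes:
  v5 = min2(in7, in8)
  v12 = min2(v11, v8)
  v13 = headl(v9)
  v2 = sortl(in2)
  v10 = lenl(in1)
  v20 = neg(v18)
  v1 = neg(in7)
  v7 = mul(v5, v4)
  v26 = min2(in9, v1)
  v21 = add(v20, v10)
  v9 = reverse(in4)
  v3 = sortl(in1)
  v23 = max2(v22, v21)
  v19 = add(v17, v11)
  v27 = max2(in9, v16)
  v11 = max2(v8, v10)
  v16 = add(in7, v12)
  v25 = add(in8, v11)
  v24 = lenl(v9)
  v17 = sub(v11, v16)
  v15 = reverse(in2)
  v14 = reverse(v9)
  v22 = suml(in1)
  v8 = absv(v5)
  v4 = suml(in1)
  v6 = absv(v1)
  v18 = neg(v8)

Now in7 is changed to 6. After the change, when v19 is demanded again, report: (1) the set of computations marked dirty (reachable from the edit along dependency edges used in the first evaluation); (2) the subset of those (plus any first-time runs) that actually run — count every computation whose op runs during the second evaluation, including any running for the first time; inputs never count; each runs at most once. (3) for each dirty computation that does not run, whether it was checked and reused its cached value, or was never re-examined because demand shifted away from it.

Dirty set: v5, v8, v11, v12, v16, v17, v19.
Run set: v5, v16, v17, v19 (4 run).
Re-examined without running (cache reused): v8, v11, v12.
The important point: at v8 every value read last time is unchanged, so the dirty flag clears without a run.

Initial pass — values computed on the first demand:
  v5 = min2(5, 3) = 3
  v8 = absv(3) = 3
  v10 = lenl([1, 8]) = 2
  v11 = max2(3, 2) = 3
  v12 = min2(3, 3) = 3
  v16 = add(5, 3) = 8
  v17 = sub(3, 8) = -5
  v19 = add(-5, 3) = -2

Second demand — change propagation:
  v5: re-runs because in7 5->6; new result 3 (unchanged).
  v8: re-examined; everything it read last time is the same (v5 unchanged) — cache 3 kept, no run.
  v11: re-examined; everything it read last time is the same (v8 unchanged, v10 unchanged) — cache 3 kept, no run.
  v12: re-examined; everything it read last time is the same (v11 unchanged, v8 unchanged) — cache 3 kept, no run.
  v16: re-runs because in7 5->6; new result 9.
  v17: re-runs because v16 8->9; new result -6.
  v19: re-runs because v17 -5->-6; new result -3.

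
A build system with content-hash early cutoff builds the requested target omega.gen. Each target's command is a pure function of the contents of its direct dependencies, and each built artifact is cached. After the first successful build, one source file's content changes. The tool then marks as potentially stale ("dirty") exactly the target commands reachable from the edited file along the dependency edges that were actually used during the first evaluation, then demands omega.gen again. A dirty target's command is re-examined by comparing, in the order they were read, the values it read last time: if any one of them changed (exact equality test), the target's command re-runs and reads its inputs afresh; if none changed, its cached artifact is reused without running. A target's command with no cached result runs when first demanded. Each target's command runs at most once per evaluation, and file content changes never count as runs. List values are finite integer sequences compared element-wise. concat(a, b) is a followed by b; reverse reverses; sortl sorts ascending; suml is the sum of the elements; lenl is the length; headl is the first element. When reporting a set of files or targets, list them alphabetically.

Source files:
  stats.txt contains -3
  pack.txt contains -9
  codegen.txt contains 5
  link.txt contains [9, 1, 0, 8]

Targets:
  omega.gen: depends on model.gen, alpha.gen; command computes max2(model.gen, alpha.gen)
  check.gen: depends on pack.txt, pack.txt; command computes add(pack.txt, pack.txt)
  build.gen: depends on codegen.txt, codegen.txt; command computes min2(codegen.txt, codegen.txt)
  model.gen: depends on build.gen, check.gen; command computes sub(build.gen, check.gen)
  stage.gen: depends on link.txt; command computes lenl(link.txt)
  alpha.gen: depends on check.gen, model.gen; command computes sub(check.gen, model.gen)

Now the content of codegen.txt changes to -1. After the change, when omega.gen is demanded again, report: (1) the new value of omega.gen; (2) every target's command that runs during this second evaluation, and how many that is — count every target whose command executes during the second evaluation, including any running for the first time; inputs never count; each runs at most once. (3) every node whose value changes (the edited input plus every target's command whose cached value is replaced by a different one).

New value of omega.gen: 17.
Target commands that run: alpha.gen, build.gen, model.gen, omega.gen — 4 in total.
Values that change: alpha.gen, build.gen, codegen.txt, model.gen, omega.gen.

First evaluation (everything demanded from the output):
  build.gen = min2(5, 5) = 5
  check.gen = add(-9, -9) = -18
  model.gen = sub(5, -18) = 23
  alpha.gen = sub(-18, 23) = -41
  omega.gen = max2(23, -41) = 23

Propagation after the edit:
  build.gen: runs — codegen.txt 5->-1; codegen.txt 5->-1; result -1.
  model.gen: runs — build.gen 5->-1; result 17.
  alpha.gen: runs — model.gen 23->17; result -35.
  omega.gen: runs — model.gen 23->17; alpha.gen -41->-35; result 17.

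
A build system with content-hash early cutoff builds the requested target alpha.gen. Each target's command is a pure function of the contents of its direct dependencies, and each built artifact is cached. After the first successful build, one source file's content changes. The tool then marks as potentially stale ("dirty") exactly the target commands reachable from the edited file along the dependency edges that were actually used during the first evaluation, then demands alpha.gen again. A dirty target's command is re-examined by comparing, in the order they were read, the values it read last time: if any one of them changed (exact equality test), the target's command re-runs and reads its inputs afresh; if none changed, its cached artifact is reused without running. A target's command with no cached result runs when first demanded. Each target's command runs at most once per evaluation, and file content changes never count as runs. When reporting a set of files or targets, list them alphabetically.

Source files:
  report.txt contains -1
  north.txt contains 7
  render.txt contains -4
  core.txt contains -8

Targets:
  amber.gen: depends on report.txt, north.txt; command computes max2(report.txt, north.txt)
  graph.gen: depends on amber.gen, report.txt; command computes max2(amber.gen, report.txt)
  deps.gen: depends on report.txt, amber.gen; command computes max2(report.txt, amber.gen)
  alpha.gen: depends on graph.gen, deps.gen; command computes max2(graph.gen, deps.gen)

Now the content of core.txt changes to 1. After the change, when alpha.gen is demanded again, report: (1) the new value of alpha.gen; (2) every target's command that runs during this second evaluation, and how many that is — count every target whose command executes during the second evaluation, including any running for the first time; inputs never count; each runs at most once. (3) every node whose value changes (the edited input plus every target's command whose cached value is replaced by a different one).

First evaluation (everything demanded from the output):
  amber.gen = max2(-1, 7) = 7
  deps.gen = max2(-1, 7) = 7
  graph.gen = max2(7, -1) = 7
  alpha.gen = max2(7, 7) = 7

Propagation after the edit:
  core.txt feeds no computation that the output demands — nothing is marked dirty and nothing runs.

Key observation: core.txt is never demanded by the output, so the edit triggers no recomputation at all.

New value of alpha.gen: 7.
Target commands that run: none — 0 in total.
Values that change: core.txt.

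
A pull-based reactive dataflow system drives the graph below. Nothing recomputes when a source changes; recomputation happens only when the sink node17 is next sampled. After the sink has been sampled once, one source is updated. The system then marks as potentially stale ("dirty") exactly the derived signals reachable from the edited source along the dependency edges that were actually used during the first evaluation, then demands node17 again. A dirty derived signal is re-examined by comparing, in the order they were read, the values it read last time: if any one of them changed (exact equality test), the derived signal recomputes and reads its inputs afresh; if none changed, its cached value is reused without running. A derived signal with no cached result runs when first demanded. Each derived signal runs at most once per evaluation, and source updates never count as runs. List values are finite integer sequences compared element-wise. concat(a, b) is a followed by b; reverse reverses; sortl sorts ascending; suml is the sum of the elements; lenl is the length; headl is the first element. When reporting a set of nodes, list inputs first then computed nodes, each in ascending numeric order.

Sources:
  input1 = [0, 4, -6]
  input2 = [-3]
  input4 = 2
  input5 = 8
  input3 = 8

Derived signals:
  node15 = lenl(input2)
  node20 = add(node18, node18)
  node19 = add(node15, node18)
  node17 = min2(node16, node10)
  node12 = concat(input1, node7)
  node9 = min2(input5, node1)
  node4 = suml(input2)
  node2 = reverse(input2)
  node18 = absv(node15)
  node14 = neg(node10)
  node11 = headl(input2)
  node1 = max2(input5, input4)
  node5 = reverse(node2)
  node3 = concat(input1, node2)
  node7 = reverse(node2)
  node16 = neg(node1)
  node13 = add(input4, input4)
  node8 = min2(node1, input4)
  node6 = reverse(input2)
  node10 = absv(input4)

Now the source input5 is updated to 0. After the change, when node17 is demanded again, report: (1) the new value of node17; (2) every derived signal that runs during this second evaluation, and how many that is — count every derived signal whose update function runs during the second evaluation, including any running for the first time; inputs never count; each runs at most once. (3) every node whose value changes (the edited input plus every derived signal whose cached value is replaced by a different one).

New value of node17: -2.
Derived signals that run: node1, node16, node17 — 3 in total.
Values that change: input5, node1, node16, node17.

First evaluation (everything demanded from the output):
  node1 = max2(8, 2) = 8
  node10 = absv(2) = 2
  node16 = neg(8) = -8
  node17 = min2(-8, 2) = -8

Propagation after the edit:
  node1: runs — input5 8->0; result 2.
  node16: runs — node1 8->2; result -2.
  node17: runs — node16 -8->-2; result -2.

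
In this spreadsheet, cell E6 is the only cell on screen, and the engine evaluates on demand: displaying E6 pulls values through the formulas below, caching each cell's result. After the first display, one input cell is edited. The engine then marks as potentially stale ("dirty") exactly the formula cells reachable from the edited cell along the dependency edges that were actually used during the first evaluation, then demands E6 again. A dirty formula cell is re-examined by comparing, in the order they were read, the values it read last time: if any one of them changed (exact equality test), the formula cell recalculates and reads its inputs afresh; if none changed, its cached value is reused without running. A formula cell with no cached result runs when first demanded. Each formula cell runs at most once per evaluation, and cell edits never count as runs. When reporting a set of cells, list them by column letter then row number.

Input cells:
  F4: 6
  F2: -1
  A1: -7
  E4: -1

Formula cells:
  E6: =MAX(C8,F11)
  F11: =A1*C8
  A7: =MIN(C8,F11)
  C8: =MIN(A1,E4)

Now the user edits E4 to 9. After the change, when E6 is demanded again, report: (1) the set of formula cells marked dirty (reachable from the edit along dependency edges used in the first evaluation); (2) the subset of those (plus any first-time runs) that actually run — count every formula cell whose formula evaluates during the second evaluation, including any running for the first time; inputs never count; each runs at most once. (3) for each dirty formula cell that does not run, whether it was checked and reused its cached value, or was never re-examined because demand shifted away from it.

Dirty set: C8, E6, F11.
Run set: C8 (1 run).
Re-examined without running (cache reused): E6, F11.
The important point: C8 recomputes to an identical value, and the output ends up unchanged.

Initial pass — values computed on the first demand:
  C8 = MIN(-7, -1) = -7
  F11 = -7 * -7 = 49
  E6 = MAX(-7, 49) = 49

Second demand — change propagation:
  C8: re-runs because E4 -1->9; new result -7 (unchanged).
  F11: re-examined; everything it read last time is the same (A1 unchanged, C8 unchanged) — cache 49 kept, no run.
  E6: re-examined; everything it read last time is the same (C8 unchanged, F11 unchanged) — cache 49 kept, no run.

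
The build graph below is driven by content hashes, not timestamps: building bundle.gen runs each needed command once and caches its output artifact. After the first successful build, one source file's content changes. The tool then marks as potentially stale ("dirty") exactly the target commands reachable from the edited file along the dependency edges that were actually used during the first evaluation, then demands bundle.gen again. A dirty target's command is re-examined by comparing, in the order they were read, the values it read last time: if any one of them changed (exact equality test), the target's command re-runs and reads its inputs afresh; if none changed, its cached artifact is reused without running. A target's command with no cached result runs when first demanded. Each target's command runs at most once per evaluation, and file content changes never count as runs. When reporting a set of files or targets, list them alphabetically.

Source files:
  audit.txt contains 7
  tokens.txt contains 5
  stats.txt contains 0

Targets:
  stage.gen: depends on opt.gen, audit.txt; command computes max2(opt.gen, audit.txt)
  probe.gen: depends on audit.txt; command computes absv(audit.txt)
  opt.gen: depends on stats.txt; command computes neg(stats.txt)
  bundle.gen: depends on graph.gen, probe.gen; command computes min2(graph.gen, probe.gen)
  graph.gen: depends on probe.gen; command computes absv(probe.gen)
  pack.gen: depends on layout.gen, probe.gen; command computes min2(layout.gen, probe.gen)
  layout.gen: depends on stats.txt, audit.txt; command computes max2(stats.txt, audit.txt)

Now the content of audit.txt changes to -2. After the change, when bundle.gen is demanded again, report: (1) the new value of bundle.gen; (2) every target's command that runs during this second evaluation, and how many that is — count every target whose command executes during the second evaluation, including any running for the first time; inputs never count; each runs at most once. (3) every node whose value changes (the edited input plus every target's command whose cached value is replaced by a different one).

bundle.gen now evaluates to 2.
Run set: bundle.gen, graph.gen, probe.gen (3 run).
Changed values: audit.txt, bundle.gen, graph.gen, probe.gen.

Initial pass — values computed on the first demand:
  probe.gen = absv(7) = 7
  graph.gen = absv(7) = 7
  bundle.gen = min2(7, 7) = 7

Second demand — change propagation:
  probe.gen: re-runs because audit.txt 7->-2; new result 2.
  graph.gen: re-runs because probe.gen 7->2; new result 2.
  bundle.gen: re-runs because graph.gen 7->2; probe.gen 7->2; new result 2.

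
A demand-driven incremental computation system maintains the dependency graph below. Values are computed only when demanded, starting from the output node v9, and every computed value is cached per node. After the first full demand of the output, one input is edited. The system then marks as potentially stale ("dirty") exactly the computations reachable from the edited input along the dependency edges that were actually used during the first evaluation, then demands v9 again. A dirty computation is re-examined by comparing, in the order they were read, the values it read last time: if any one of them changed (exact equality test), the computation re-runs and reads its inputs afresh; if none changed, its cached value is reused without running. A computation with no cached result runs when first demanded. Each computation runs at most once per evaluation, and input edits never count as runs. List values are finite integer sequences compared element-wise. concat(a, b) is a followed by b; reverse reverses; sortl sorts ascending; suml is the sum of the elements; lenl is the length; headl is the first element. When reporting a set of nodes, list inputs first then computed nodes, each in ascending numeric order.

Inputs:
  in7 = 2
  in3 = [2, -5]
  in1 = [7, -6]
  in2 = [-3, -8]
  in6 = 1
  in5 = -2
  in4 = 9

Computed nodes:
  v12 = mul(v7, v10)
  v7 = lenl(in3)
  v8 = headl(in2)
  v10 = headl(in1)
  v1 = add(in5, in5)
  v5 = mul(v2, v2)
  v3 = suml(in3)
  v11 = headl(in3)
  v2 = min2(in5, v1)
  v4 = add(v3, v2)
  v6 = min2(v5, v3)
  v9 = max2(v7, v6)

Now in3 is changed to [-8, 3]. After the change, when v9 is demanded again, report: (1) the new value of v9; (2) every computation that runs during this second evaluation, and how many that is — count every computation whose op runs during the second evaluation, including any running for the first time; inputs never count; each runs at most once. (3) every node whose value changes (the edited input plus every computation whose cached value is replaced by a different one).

First evaluation (everything demanded from the output):
  v1 = add(-2, -2) = -4
  v2 = min2(-2, -4) = -4
  v3 = suml([2, -5]) = -3
  v5 = mul(-4, -4) = 16
  v6 = min2(16, -3) = -3
  v7 = lenl([2, -5]) = 2
  v9 = max2(2, -3) = 2

Propagation after the edit:
  v3: runs — in3 [2, -5]->[-8, 3]; result -5.
  v6: runs — v3 -3->-5; result -5.
  v7: runs — in3 [2, -5]->[-8, 3]; result 2 (same value as before).
  v9: runs — v6 -3->-5; result 2 (same value as before).

New value of v9: 2.
Computations that run: v3, v6, v7, v9 — 4 in total.
Values that change: in3, v3, v6.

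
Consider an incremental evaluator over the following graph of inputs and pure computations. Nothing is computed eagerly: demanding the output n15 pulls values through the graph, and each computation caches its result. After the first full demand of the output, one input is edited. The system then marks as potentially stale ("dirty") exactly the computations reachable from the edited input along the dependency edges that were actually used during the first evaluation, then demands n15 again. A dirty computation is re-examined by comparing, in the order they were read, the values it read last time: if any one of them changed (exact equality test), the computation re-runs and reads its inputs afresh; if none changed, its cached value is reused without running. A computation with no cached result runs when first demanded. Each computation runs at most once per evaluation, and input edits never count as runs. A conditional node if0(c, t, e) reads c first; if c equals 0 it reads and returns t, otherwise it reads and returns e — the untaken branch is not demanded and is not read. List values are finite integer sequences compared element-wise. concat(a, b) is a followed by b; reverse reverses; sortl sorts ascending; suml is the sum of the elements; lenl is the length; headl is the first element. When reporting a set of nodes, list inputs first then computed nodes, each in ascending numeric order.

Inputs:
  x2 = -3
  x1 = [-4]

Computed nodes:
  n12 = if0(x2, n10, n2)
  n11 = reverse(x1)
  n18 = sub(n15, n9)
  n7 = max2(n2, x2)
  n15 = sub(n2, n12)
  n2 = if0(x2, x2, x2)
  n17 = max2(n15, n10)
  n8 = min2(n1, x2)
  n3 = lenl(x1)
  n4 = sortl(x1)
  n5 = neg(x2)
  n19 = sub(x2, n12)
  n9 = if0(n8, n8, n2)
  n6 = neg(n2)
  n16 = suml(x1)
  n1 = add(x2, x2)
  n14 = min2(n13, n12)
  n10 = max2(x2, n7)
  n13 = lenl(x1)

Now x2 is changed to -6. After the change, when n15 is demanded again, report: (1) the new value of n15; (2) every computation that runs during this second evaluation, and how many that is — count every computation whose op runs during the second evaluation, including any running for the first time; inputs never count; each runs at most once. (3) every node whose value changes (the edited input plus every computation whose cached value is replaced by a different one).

n15 now evaluates to 0.
Run set: n2, n12, n15 (3 run).
Changed values: x2, n2, n12.

Initial pass — values computed on the first demand:
  n2 = if0(x2=-3 -> else branch x2) = -3
  n12 = if0(x2=-3 -> else branch n2) = -3
  n15 = sub(-3, -3) = 0

Second demand — change propagation:
  n2: re-runs because x2 -3->-6; x2 -3->-6; new result -6.
  n12: re-runs because x2 -3->-6; n2 -3->-6; new result -6.
  n15: re-runs because n2 -3->-6; n12 -3->-6; new result 0 (unchanged).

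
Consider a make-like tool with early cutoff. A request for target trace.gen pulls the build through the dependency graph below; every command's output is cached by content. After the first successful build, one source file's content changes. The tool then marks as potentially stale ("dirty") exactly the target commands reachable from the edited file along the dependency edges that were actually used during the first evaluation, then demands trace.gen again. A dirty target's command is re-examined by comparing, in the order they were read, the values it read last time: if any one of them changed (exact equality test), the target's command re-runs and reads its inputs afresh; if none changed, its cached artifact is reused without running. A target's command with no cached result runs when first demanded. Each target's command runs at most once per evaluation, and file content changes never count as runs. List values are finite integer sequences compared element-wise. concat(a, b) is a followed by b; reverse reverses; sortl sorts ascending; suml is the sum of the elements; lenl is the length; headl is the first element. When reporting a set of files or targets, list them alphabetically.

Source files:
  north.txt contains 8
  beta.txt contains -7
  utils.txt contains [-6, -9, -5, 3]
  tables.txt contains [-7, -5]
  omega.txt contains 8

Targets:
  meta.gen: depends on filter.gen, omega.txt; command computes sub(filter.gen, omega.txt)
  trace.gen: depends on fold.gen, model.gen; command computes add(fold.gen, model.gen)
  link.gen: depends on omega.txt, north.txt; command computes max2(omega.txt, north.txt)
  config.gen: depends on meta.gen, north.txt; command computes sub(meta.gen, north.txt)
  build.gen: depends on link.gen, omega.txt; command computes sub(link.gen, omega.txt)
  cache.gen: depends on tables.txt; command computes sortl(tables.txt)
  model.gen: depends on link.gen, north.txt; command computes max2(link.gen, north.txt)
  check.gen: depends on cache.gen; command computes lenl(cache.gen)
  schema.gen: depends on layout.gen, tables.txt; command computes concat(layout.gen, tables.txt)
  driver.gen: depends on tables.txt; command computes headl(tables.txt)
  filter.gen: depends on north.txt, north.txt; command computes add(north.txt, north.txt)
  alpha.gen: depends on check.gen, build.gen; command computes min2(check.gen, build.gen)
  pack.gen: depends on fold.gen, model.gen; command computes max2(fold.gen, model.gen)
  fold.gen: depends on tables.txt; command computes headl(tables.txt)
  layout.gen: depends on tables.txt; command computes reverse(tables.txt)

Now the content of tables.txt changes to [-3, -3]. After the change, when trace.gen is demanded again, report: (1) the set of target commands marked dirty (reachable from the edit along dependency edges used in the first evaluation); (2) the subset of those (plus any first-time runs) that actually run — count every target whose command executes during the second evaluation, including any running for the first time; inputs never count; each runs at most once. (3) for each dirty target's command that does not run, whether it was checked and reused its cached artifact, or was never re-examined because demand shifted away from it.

The edit dirties: fold.gen, trace.gen.
2 target commands run: fold.gen, trace.gen.
No dirty target's command escaped a run.

First demand of the output computes:
  fold.gen = headl([-7, -5]) = -7
  link.gen = max2(8, 8) = 8
  model.gen = max2(8, 8) = 8
  trace.gen = add(-7, 8) = 1

After the edit, cleaning proceeds:
  fold.gen: a read changed (tables.txt [-7, -5]->[-3, -3]) — executes, giving -3.
  trace.gen: a read changed (fold.gen -7->-3) — executes, giving 5.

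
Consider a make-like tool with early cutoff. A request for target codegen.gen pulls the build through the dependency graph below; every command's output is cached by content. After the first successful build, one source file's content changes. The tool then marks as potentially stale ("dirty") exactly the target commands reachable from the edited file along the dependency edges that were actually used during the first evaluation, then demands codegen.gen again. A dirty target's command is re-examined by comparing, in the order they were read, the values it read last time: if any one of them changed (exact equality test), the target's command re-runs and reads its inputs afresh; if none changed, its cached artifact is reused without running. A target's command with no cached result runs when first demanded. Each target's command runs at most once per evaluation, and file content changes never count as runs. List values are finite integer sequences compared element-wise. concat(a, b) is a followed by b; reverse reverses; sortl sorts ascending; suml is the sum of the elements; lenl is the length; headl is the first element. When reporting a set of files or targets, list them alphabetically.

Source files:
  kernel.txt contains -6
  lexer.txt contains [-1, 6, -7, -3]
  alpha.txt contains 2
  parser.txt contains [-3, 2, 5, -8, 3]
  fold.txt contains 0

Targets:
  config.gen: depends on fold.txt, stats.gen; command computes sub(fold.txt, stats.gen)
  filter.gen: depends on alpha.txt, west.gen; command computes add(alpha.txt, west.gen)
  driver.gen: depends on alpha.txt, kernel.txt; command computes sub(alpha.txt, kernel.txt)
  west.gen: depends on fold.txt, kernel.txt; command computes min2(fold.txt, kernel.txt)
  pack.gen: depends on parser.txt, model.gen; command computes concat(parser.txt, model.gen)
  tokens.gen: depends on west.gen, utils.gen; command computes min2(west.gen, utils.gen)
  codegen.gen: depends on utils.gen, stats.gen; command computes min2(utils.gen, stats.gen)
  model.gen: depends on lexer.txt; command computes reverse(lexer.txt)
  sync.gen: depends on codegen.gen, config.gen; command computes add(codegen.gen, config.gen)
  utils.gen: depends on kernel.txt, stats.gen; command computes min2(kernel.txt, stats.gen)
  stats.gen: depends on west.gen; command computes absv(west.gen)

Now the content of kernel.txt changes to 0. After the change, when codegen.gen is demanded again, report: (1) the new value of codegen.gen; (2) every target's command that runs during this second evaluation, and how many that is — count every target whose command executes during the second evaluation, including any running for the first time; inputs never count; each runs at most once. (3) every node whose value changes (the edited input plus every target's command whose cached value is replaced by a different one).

Demanding codegen.gen again yields 0.
4 target commands run: codegen.gen, stats.gen, utils.gen, west.gen.
The nodes whose values change: codegen.gen, kernel.txt, stats.gen, utils.gen, west.gen.

First demand of the output computes:
  west.gen = min2(0, -6) = -6
  stats.gen = absv(-6) = 6
  utils.gen = min2(-6, 6) = -6
  codegen.gen = min2(-6, 6) = -6

After the edit, cleaning proceeds:
  west.gen: a read changed (kernel.txt -6->0) — executes, giving 0.
  stats.gen: a read changed (west.gen -6->0) — executes, giving 0.
  utils.gen: a read changed (kernel.txt -6->0; stats.gen 6->0) — executes, giving 0.
  codegen.gen: a read changed (utils.gen -6->0; stats.gen 6->0) — executes, giving 0.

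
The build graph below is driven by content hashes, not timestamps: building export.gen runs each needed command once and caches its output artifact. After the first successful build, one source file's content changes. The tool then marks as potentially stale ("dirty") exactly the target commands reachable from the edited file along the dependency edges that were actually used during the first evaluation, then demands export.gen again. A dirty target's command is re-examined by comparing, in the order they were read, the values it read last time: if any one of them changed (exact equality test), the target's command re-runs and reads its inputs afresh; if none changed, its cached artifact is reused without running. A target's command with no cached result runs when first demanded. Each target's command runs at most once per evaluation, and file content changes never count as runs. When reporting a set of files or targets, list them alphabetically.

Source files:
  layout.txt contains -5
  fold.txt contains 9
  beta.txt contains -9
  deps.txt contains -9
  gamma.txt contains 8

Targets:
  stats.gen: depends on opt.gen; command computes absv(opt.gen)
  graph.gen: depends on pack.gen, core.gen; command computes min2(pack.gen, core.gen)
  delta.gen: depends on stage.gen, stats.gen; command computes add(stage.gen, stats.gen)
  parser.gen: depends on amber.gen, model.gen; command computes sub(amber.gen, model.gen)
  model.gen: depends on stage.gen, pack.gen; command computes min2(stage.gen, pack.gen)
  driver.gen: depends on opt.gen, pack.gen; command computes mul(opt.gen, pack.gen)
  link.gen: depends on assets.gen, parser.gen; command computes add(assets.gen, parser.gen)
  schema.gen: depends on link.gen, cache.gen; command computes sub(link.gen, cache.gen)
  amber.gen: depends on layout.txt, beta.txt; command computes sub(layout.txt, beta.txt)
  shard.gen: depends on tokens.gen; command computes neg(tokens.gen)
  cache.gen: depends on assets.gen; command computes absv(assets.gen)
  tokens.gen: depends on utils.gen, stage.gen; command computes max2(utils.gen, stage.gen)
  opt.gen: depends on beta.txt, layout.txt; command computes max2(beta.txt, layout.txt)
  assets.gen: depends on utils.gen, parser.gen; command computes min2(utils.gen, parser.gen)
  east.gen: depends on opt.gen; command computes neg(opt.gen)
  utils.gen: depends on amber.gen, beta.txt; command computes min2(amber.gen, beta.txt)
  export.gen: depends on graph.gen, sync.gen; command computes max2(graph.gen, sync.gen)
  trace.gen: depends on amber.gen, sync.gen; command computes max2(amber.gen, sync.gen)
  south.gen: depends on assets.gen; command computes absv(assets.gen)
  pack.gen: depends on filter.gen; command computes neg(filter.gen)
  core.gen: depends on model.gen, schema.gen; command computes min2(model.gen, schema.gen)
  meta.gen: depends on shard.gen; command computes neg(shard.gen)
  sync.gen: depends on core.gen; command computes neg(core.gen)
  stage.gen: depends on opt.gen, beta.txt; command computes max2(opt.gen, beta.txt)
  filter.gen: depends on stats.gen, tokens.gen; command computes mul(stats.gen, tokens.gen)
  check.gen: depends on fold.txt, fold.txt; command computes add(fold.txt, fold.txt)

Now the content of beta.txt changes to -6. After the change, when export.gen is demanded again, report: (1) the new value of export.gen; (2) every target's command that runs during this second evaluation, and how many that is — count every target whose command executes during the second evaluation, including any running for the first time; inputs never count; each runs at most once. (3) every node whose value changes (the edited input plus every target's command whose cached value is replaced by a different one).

export.gen now evaluates to 6.
Run set: amber.gen, assets.gen, cache.gen, core.gen, export.gen, graph.gen, link.gen, opt.gen, parser.gen, schema.gen, stage.gen, sync.gen, tokens.gen, utils.gen (14 run).
Changed values: amber.gen, assets.gen, beta.txt, cache.gen, core.gen, export.gen, graph.gen, parser.gen, schema.gen, sync.gen, utils.gen.
The important point: at stats.gen every value read last time is unchanged, so the dirty flag clears without a run.

Initial pass — values computed on the first demand:
  amber.gen = sub(-5, -9) = 4
  opt.gen = max2(-9, -5) = -5
  stage.gen = max2(-5, -9) = -5
  stats.gen = absv(-5) = 5
  utils.gen = min2(4, -9) = -9
  tokens.gen = max2(-9, -5) = -5
  filter.gen = mul(5, -5) = -25
  pack.gen = neg(-25) = 25
  model.gen = min2(-5, 25) = -5
  parser.gen = sub(4, -5) = 9
  assets.gen = min2(-9, 9) = -9
  cache.gen = absv(-9) = 9
  link.gen = add(-9, 9) = 0
  schema.gen = sub(0, 9) = -9
  core.gen = min2(-5, -9) = -9
  graph.gen = min2(25, -9) = -9
  sync.gen = neg(-9) = 9
  export.gen = max2(-9, 9) = 9

Second demand — change propagation:
  amber.gen: re-runs because beta.txt -9->-6; new result 1.
  opt.gen: re-runs because beta.txt -9->-6; new result -5 (unchanged).
  stage.gen: re-runs because beta.txt -9->-6; new result -5 (unchanged).
  stats.gen: re-examined; everything it read last time is the same (opt.gen unchanged) — cache 5 kept, no run.
  utils.gen: re-runs because amber.gen 4->1; beta.txt -9->-6; new result -6.
  tokens.gen: re-runs because utils.gen -9->-6; new result -5 (unchanged).
  filter.gen: re-examined; everything it read last time is the same (stats.gen unchanged, tokens.gen unchanged) — cache -25 kept, no run.
  pack.gen: re-examined; everything it read last time is the same (filter.gen unchanged) — cache 25 kept, no run.
  model.gen: re-examined; everything it read last time is the same (stage.gen unchanged, pack.gen unchanged) — cache -5 kept, no run.
  parser.gen: re-runs because amber.gen 4->1; new result 6.
  assets.gen: re-runs because utils.gen -9->-6; parser.gen 9->6; new result -6.
  cache.gen: re-runs because assets.gen -9->-6; new result 6.
  link.gen: re-runs because assets.gen -9->-6; parser.gen 9->6; new result 0 (unchanged).
  schema.gen: re-runs because cache.gen 9->6; new result -6.
  core.gen: re-runs because schema.gen -9->-6; new result -6.
  graph.gen: re-runs because core.gen -9->-6; new result -6.
  sync.gen: re-runs because core.gen -9->-6; new result 6.
  export.gen: re-runs because graph.gen -9->-6; sync.gen 9->6; new result 6.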